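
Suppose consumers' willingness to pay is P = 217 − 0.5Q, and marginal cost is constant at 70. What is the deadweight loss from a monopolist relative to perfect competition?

DWL = 5402.25

Perfect competition: P = MC = 70, so 217 − 0.5Q = 70 and Q = 294.
Monopoly sets MR = MC: 217 − Q = 70 ⇒ Q = 147, P = 217 − 0.5·147 = 143.5.
DWL is the triangle between Q = 147 and Q = 294: ½·(294 − 147)·(143.5 − 70) = 5402.25.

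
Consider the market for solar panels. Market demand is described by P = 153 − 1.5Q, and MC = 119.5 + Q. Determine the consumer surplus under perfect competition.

CS = 134.67

Under competition P = MC: 153 − 1.5Q = 119.5 + Q ⇒ Q = 13.4, P = 132.9.
CS = ½·(153 − 132.9)·13.4 = 134.67.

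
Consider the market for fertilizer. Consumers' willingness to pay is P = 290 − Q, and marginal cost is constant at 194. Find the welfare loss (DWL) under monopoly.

DWL = 1152

Perfect competition: P = MC = 194, so 290 − Q = 194 and Q = 96.
The monopolist equates marginal revenue to marginal cost: 290 − 2Q = 194, so Q = 48. From demand, P = 242.
DWL is the triangle between Q = 48 and Q = 96: ½·(96 − 48)·(242 − 194) = 1152.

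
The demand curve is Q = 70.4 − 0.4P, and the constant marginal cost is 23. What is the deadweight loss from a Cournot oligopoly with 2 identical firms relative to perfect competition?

DWL = 520.2

Inverting demand: P = 176 − 2.5Q.
Perfect competition: P = MC = 23, so 176 − 2.5Q = 23 and Q = 61.2.
In a 2-firm Cournot equilibrium, symmetry and the first-order condition give q = (176 − 23)/(7.5) = 20.4. So Q = 40.8 and P = 74.
DWL is the triangle between Q = 40.8 and Q = 61.2: ½·(61.2 − 40.8)·(74 − 23) = 520.2.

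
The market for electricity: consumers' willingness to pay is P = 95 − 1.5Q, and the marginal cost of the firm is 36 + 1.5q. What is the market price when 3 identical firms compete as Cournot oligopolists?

P = 59.6

With 3 symmetric Cournot firms, each firm's FOC gives 95 − 6q = 36 + 1.5q, so q = 118/15, Q = 3·118/15 = 23.6, and P = 59.6.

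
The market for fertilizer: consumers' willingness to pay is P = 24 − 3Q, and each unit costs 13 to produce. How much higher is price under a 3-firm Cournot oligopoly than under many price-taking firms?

Competitive firms price at marginal cost: P = 13, giving Q = 11/3.
In a 3-firm Cournot equilibrium, symmetry and the first-order condition give q = (24 − 13)/(12) = 11/12. So Q = 2.75 and P = 15.75.
Change in price: 15.75 − 13 = 2.75.

Price rises by 2.75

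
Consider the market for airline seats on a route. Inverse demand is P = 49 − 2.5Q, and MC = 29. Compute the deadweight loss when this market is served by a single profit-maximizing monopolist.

Competitive firms price at marginal cost: P = 29, giving Q = 8.
The monopolist equates marginal revenue to marginal cost: 49 − 5Q = 29, so Q = 4. From demand, P = 39.
DWL is the triangle between Q = 4 and Q = 8: ½·(8 − 4)·(39 − 29) = 20.

DWL = 20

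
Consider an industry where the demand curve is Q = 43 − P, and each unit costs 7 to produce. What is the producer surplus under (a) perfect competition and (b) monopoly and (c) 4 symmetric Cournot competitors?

Inverting demand: P = 43 − Q.
Perfect competition: P = MC = 7, so 43 − Q = 7 and Q = 36.
PS = (7 − 7)·36 = 0.
A monopolist chooses Q where MR = MC. MR = 43 − 2Q; setting this equal to 7 gives Q = 18 and P = 25.
PS = (25 − 7)·18 = 324.
With 4 symmetric Cournot firms, each firm's FOC gives 43 − 5q = 7, so q = 7.2, Q = 4·7.2 = 28.8, and P = 14.2.
PS = (14.2 − 7)·28.8 = 207.36.

Competition: PS = 0; Monopoly: PS = 324; Cournot: PS = 207.36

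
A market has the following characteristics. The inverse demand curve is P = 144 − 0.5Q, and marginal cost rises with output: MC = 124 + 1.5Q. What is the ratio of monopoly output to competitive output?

Q_m/Q_c = 0.8

The monopolist equates marginal revenue to marginal cost: 144 − Q = 124 + 1.5Q, so Q = 8. From demand, P = 140.
Competitive equilibrium sets price equal to marginal cost: 144 − 0.5Q = 124 + 1.5Q, so Q = 10 and P = 139.
Ratio Q_m/Q_c = 8/10 = 0.8.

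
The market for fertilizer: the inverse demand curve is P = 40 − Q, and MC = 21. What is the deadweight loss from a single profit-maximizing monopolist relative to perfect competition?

Competitive firms price at marginal cost: P = 21, giving Q = 19.
The monopolist equates marginal revenue to marginal cost: 40 − 2Q = 21, so Q = 9.5. From demand, P = 30.5.
DWL is the triangle between Q = 9.5 and Q = 19: ½·(19 − 9.5)·(30.5 − 21) = 45.125.

DWL = 45.125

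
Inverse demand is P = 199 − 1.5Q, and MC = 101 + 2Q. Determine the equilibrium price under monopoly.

A monopolist chooses Q where MR = MC. MR = 199 − 3Q; setting this equal to 101 + 2Q gives Q = 19.6 and P = 169.6.

P = 169.6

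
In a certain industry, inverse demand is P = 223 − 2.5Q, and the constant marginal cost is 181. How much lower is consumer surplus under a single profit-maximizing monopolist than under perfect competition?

Competitive firms price at marginal cost: P = 181, giving Q = 16.8.
CS = ½·(223 − 181)·16.8 = 352.8.
A monopolist chooses Q where MR = MC. MR = 223 − 5Q; setting this equal to 181 gives Q = 8.4 and P = 202.
CS = ½·(223 − 202)·8.4 = 88.2.
Change in consumer surplus: 88.2 − 352.8 = −264.6.

CS falls by 264.6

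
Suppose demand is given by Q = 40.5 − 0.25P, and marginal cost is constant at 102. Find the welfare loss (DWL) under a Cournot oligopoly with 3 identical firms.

Inverting demand: P = 162 − 4Q.
Perfect competition: P = MC = 102, so 162 − 4Q = 102 and Q = 15.
With 3 symmetric Cournot firms, each firm's FOC gives 162 − 16q = 102, so q = 3.75, Q = 3·3.75 = 11.25, and P = 117.
DWL is the triangle between Q = 11.25 and Q = 15: ½·(15 − 11.25)·(117 − 102) = 28.125.

DWL = 28.125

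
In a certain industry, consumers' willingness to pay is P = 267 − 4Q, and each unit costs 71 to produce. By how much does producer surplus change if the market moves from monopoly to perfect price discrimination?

PS rises by 2401

Monopoly sets MR = MC: 267 − 8Q = 71 ⇒ Q = 24.5, P = 267 − 4·24.5 = 169.
PS = (169 − 71)·24.5 = 2401.
With perfect price discrimination, output is the efficient level Q = 49 (where demand meets MC), but every buyer pays their willingness to pay: CS = 0 and PS = total surplus.
PS = ½·(267 − 71)·49 = 4802.
Change in producer surplus: 4802 − 2401 = 2401.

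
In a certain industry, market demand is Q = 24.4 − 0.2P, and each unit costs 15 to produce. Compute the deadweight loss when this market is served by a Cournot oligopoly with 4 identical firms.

DWL = 45.796

Inverting demand: P = 122 − 5Q.
Perfect competition: P = MC = 15, so 122 − 5Q = 15 and Q = 21.4.
Cournot with 4 identical firms: the symmetric best-response condition is 122 − 25q = 15. Each firm produces q = 4.28, total output Q = 17.12, price P = 36.4.
DWL is the triangle between Q = 17.12 and Q = 21.4: ½·(21.4 − 17.12)·(36.4 − 15) = 45.796.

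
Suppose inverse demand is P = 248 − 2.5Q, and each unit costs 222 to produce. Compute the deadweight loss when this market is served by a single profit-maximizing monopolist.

Under competition P = MC = 222, so Q = (248 − 222)/2.5 = 10.4.
The monopolist equates marginal revenue to marginal cost: 248 − 5Q = 222, so Q = 5.2. From demand, P = 235.
DWL is the triangle between Q = 5.2 and Q = 10.4: ½·(10.4 − 5.2)·(235 − 222) = 33.8.

DWL = 33.8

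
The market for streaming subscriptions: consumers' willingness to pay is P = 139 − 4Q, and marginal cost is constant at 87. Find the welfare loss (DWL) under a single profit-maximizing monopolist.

Under competition P = MC = 87, so Q = (139 − 87)/4 = 13.
A monopolist chooses Q where MR = MC. MR = 139 − 8Q; setting this equal to 87 gives Q = 6.5 and P = 113.
DWL is the triangle between Q = 6.5 and Q = 13: ½·(13 − 6.5)·(113 − 87) = 84.5.

DWL = 84.5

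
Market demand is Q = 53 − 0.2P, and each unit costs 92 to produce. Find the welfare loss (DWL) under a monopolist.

DWL = 748.225

Inverting demand: P = 265 − 5Q.
Perfect competition: P = MC = 92, so 265 − 5Q = 92 and Q = 34.6.
A monopolist chooses Q where MR = MC. MR = 265 − 10Q; setting this equal to 92 gives Q = 17.3 and P = 178.5.
DWL is the triangle between Q = 17.3 and Q = 34.6: ½·(34.6 − 17.3)·(178.5 − 92) = 748.225.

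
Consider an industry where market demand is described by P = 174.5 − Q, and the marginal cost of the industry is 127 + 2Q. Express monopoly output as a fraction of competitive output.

Q_m/Q_c = 0.75

A monopolist chooses Q where MR = MC. MR = 174.5 − 2Q; setting this equal to 127 + 2Q gives Q = 11.875 and P = 162.625.
Under competition P = MC: 174.5 − Q = 127 + 2Q ⇒ Q = 95/6, P = 476/3.
Ratio Q_m/Q_c = 11.875/(95/6) = 0.75.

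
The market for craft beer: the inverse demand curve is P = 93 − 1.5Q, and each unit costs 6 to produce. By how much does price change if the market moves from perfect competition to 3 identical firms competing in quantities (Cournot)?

Perfect competition: P = MC = 6, so 93 − 1.5Q = 6 and Q = 58.
In a 3-firm Cournot equilibrium, symmetry and the first-order condition give q = (93 − 6)/(6) = 14.5. So Q = 43.5 and P = 27.75.
Change in price: 27.75 − 6 = 21.75.

Price rises by 21.75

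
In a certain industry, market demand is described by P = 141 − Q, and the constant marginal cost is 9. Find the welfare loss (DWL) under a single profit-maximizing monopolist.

Competitive firms price at marginal cost: P = 9, giving Q = 132.
The monopolist equates marginal revenue to marginal cost: 141 − 2Q = 9, so Q = 66. From demand, P = 75.
DWL is the triangle between Q = 66 and Q = 132: ½·(132 − 66)·(75 − 9) = 2178.

DWL = 2178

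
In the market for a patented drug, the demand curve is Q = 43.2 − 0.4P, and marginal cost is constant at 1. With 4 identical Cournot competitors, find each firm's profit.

Inverting demand: P = 108 − 2.5Q.
In a 4-firm Cournot equilibrium, symmetry and the first-order condition give q = (108 − 1)/(12.5) = 8.56. So Q = 34.24 and P = 22.4.
Each firm's profit = (22.4 − 1)·8.56 = 183.184.

π_i = 183.184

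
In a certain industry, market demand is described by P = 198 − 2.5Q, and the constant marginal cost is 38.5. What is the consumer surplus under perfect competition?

Perfect competition: P = MC = 38.5, so 198 − 2.5Q = 38.5 and Q = 63.8.
CS = ½·(198 − 38.5)·63.8 = 5088.05.

CS = 5088.05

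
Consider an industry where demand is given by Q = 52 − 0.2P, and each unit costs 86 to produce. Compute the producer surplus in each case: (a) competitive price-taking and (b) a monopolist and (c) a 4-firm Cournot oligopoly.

Competition: PS = 0; Monopoly: PS = 1513.8; Cournot: PS = 968.832

Inverting demand: P = 260 − 5Q.
Under competition P = MC = 86, so Q = (260 − 86)/5 = 34.8.
PS = (86 − 86)·34.8 = 0.
The monopolist equates marginal revenue to marginal cost: 260 − 10Q = 86, so Q = 17.4. From demand, P = 173.
PS = (173 − 86)·17.4 = 1513.8.
Cournot with 4 identical firms: the symmetric best-response condition is 260 − 25q = 86. Each firm produces q = 6.96, total output Q = 27.84, price P = 120.8.
PS = (120.8 − 86)·27.84 = 968.832.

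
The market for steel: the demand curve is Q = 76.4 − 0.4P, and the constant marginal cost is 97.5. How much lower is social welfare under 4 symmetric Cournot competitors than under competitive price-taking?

Inverting demand: P = 191 − 2.5Q.
Perfect competition: P = MC = 97.5, so 191 − 2.5Q = 97.5 and Q = 37.4.
CS = ½·(191 − 97.5)·37.4 = 1748.45; PS = (97.5 − 97.5)·37.4 = 0; TS = 1748.45.
With 4 symmetric Cournot firms, each firm's FOC gives 191 − 12.5q = 97.5, so q = 7.48, Q = 4·7.48 = 29.92, and P = 116.2.
CS = ½·(191 − 116.2)·29.92 = 1119.008; PS = (116.2 − 97.5)·29.92 = 559.504; TS = 1678.512.
Change in social welfare: 1678.512 − 1748.45 = −69.938.

Social welfare falls by 69.938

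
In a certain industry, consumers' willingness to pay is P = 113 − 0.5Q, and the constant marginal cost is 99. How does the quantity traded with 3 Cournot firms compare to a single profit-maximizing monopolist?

Cournot: Q = 21; Monopoly: Q = 14

With 3 symmetric Cournot firms, each firm's FOC gives 113 − 2q = 99, so q = 7, Q = 3·7 = 21, and P = 102.5.
Monopoly sets MR = MC: 113 − Q = 99 ⇒ Q = 14, P = 113 − 0.5·14 = 106.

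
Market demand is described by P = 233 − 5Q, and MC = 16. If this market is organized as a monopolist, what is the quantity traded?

A monopolist chooses Q where MR = MC. MR = 233 − 10Q; setting this equal to 16 gives Q = 21.7 and P = 124.5.

Q = 21.7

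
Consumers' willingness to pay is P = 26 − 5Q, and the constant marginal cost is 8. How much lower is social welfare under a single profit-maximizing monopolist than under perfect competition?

TS falls by 8.1

Under competition P = MC = 8, so Q = (26 − 8)/5 = 3.6.
CS = ½·(26 − 8)·3.6 = 32.4; PS = (8 − 8)·3.6 = 0; TS = 32.4.
Monopoly sets MR = MC: 26 − 10Q = 8 ⇒ Q = 1.8, P = 26 − 5·1.8 = 17.
CS = ½·(26 − 17)·1.8 = 8.1; PS = (17 − 8)·1.8 = 16.2; TS = 24.3.
Change in social welfare: 24.3 − 32.4 = −8.1.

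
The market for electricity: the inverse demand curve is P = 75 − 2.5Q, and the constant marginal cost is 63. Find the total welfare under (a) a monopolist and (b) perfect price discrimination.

Monopoly: TS = 21.6; Perfect PD: TS = 28.8

A monopolist chooses Q where MR = MC. MR = 75 − 5Q; setting this equal to 63 gives Q = 2.4 and P = 69.
CS = ½·(75 − 69)·2.4 = 7.2; PS = (69 − 63)·2.4 = 14.4; TS = 21.6.
Under first-degree price discrimination the firm charges each unit its demand price and produces up to where P = MC, i.e. Q = 4.8. Consumer surplus is zero; producer surplus equals total surplus.
TS = 28.8 (equal to competitive TS).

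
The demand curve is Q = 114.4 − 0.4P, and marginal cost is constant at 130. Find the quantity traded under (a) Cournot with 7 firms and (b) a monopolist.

Inverting demand: P = 286 − 2.5Q.
Cournot with 7 identical firms: the symmetric best-response condition is 286 − 20q = 130. Each firm produces q = 7.8, total output Q = 54.6, price P = 149.5.
The monopolist equates marginal revenue to marginal cost: 286 − 5Q = 130, so Q = 31.2. From demand, P = 208.

Cournot: Q = 54.6; Monopoly: Q = 31.2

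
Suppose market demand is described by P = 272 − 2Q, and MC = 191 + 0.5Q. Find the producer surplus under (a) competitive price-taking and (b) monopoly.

Competitive equilibrium sets price equal to marginal cost: 272 − 2Q = 191 + 0.5Q, so Q = 32.4 and P = 207.2.
PS = P·Q − VC(Q) = 207.2·32.4 − (191·32.4 + ½·0.5·32.4²) = 262.44.
The monopolist equates marginal revenue to marginal cost: 272 − 4Q = 191 + 0.5Q, so Q = 18. From demand, P = 236.
PS = P·Q − VC(Q) = 236·18 − (191·18 + ½·0.5·18²) = 729.

Competition: PS = 262.44; Monopoly: PS = 729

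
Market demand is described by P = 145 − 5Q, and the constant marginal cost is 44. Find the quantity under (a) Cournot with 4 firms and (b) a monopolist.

In a 4-firm Cournot equilibrium, symmetry and the first-order condition give q = (145 − 44)/(25) = 4.04. So Q = 16.16 and P = 64.2.
Monopoly sets MR = MC: 145 − 10Q = 44 ⇒ Q = 10.1, P = 145 − 5·10.1 = 94.5.

Cournot: Q = 16.16; Monopoly: Q = 10.1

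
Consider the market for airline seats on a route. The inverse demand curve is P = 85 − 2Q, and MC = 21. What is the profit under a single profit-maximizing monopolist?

Monopoly sets MR = MC: 85 − 4Q = 21 ⇒ Q = 16, P = 85 − 2·16 = 53.
Profit = (53 − 21)·16 = 512.

Profit = 512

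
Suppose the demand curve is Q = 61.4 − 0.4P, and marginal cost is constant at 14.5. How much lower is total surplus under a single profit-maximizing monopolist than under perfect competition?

Total surplus falls by 966.05

Inverting demand: P = 153.5 − 2.5Q.
Competitive firms price at marginal cost: P = 14.5, giving Q = 55.6.
CS = ½·(153.5 − 14.5)·55.6 = 3864.2; PS = (14.5 − 14.5)·55.6 = 0; TS = 3864.2.
A monopolist chooses Q where MR = MC. MR = 153.5 − 5Q; setting this equal to 14.5 gives Q = 27.8 and P = 84.
CS = ½·(153.5 − 84)·27.8 = 966.05; PS = (84 − 14.5)·27.8 = 1932.1; TS = 2898.15.
Change in total surplus: 2898.15 − 3864.2 = −966.05.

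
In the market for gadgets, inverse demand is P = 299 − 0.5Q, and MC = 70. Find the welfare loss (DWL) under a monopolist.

DWL = 13110.25

Under competition P = MC = 70, so Q = (299 − 70)/0.5 = 458.
The monopolist equates marginal revenue to marginal cost: 299 − Q = 70, so Q = 229. From demand, P = 184.5.
DWL is the triangle between Q = 229 and Q = 458: ½·(458 − 229)·(184.5 − 70) = 13110.25.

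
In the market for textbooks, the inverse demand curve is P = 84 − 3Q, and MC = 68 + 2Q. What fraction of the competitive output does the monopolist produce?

Q_m/Q_c = 0.625

Monopoly sets MR = MC: 84 − 6Q = 68 + 2Q ⇒ Q = 2, P = 84 − 3·2 = 78.
Competitive equilibrium sets price equal to marginal cost: 84 − 3Q = 68 + 2Q, so Q = 3.2 and P = 74.4.
Ratio Q_m/Q_c = 2/3.2 = 0.625.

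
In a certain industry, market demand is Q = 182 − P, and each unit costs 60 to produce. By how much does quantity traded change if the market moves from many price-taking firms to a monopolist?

Inverting demand: P = 182 − Q.
Competitive firms price at marginal cost: P = 60, giving Q = 122.
A monopolist chooses Q where MR = MC. MR = 182 − 2Q; setting this equal to 60 gives Q = 61 and P = 121.
Change in quantity traded: 61 − 122 = −61.

Quantity traded falls by 61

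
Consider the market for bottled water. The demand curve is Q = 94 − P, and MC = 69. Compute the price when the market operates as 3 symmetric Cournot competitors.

P = 75.25

Inverting demand: P = 94 − Q.
In a 3-firm Cournot equilibrium, symmetry and the first-order condition give q = (94 − 69)/(4) = 6.25. So Q = 18.75 and P = 75.25.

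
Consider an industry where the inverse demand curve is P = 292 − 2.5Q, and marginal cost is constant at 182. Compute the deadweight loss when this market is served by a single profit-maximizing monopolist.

DWL = 605

Competitive firms price at marginal cost: P = 182, giving Q = 44.
Monopoly sets MR = MC: 292 − 5Q = 182 ⇒ Q = 22, P = 292 − 2.5·22 = 237.
DWL is the triangle between Q = 22 and Q = 44: ½·(44 − 22)·(237 − 182) = 605.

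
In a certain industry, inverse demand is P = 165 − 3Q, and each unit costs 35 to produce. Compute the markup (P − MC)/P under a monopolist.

Lerner index = 0.65

The monopolist equates marginal revenue to marginal cost: 165 − 6Q = 35, so Q = 65/3. From demand, P = 100.
Lerner index = (P − MC)/P = (100 − 35)/100 = 0.65.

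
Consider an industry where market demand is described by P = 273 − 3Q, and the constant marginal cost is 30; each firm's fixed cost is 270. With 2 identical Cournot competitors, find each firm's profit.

Cournot with 2 identical firms: the symmetric best-response condition is 273 − 9q = 30. Each firm produces q = 27, total output Q = 54, price P = 111.
Each firm's profit = (111 − 30)·27 − 270 = 1917.

π_i = 1917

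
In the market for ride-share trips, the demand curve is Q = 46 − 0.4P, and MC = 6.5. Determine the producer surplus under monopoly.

PS = 1177.225

Inverting demand: P = 115 − 2.5Q.
A monopolist chooses Q where MR = MC. MR = 115 − 5Q; setting this equal to 6.5 gives Q = 21.7 and P = 60.75.
PS = (60.75 − 6.5)·21.7 = 1177.225.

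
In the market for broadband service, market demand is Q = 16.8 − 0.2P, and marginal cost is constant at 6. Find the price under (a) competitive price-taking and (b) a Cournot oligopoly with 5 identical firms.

Competition: P = 6; Cournot: P = 19

Inverting demand: P = 84 − 5Q.
Perfect competition: P = MC = 6, so 84 − 5Q = 6 and Q = 15.6.
In a 5-firm Cournot equilibrium, symmetry and the first-order condition give q = (84 − 6)/(30) = 2.6. So Q = 13 and P = 19.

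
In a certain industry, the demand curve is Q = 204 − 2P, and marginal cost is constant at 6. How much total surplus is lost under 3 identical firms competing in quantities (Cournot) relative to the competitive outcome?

DWL = 576

Inverting demand: P = 102 − 0.5Q.
Competitive firms price at marginal cost: P = 6, giving Q = 192.
Cournot with 3 identical firms: the symmetric best-response condition is 102 − 2q = 6. Each firm produces q = 48, total output Q = 144, price P = 30.
DWL is the triangle between Q = 144 and Q = 192: ½·(192 − 144)·(30 − 6) = 576.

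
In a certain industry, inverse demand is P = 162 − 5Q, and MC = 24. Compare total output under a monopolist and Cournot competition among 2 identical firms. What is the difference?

Monopoly sets MR = MC: 162 − 10Q = 24 ⇒ Q = 13.8, P = 162 − 5·13.8 = 93.
In a 2-firm Cournot equilibrium, symmetry and the first-order condition give q = (162 − 24)/(15) = 9.2. So Q = 18.4 and P = 70.
Change in total output: 18.4 − 13.8 = 4.6.

Total output rises by 4.6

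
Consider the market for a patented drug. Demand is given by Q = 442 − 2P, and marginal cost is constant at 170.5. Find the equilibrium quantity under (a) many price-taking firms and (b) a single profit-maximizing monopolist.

Inverting demand: P = 221 − 0.5Q.
Competitive firms price at marginal cost: P = 170.5, giving Q = 101.
The monopolist equates marginal revenue to marginal cost: 221 − Q = 170.5, so Q = 50.5. From demand, P = 195.75.

Competition: Q = 101; Monopoly: Q = 50.5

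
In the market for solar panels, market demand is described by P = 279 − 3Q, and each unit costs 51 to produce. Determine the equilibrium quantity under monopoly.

Q = 38

A monopolist chooses Q where MR = MC. MR = 279 − 6Q; setting this equal to 51 gives Q = 38 and P = 165.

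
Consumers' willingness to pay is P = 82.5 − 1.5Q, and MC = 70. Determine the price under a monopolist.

The monopolist equates marginal revenue to marginal cost: 82.5 − 3Q = 70, so Q = 25/6. From demand, P = 76.25.

P = 76.25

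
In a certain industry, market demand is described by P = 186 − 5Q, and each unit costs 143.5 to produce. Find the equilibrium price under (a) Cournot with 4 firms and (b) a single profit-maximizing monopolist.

Cournot: P = 152; Monopoly: P = 164.75

With 4 symmetric Cournot firms, each firm's FOC gives 186 − 25q = 143.5, so q = 1.7, Q = 4·1.7 = 6.8, and P = 152.
A monopolist chooses Q where MR = MC. MR = 186 − 10Q; setting this equal to 143.5 gives Q = 4.25 and P = 164.75.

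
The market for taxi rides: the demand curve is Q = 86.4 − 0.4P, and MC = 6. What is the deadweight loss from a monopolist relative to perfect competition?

DWL = 2205

Inverting demand: P = 216 − 2.5Q.
Competitive firms price at marginal cost: P = 6, giving Q = 84.
Monopoly sets MR = MC: 216 − 5Q = 6 ⇒ Q = 42, P = 216 − 2.5·42 = 111.
DWL is the triangle between Q = 42 and Q = 84: ½·(84 − 42)·(111 − 6) = 2205.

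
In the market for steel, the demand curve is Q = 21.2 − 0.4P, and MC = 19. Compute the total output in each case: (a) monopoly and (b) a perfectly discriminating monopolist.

Inverting demand: P = 53 − 2.5Q.
Monopoly sets MR = MC: 53 − 5Q = 19 ⇒ Q = 6.8, P = 53 − 2.5·6.8 = 36.
A perfectly discriminating monopolist sells every unit with P(Q) ≥ MC(Q), so output equals the competitive quantity Q = 13.6. Each buyer pays their reservation price, so CS = 0 and the firm captures all surplus.

Monopoly: Q = 6.8; Perfect PD: Q = 13.6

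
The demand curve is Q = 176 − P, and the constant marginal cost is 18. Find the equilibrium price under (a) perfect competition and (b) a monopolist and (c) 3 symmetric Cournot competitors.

Inverting demand: P = 176 − Q.
Under competition P = MC = 18, so Q = (176 − 18)/1 = 158.
The monopolist equates marginal revenue to marginal cost: 176 − 2Q = 18, so Q = 79. From demand, P = 97.
In a 3-firm Cournot equilibrium, symmetry and the first-order condition give q = (176 − 18)/(4) = 39.5. So Q = 118.5 and P = 57.5.

Competition: P = 18; Monopoly: P = 97; Cournot: P = 57.5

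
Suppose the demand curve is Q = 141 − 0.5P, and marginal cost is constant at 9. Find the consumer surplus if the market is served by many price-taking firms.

Inverting demand: P = 282 − 2Q.
Under competition P = MC = 9, so Q = (282 − 9)/2 = 136.5.
CS = ½·(282 − 9)·136.5 = 18632.25.

CS = 18632.25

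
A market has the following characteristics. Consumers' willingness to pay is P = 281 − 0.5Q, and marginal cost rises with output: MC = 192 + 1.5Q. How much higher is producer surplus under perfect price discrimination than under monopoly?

A monopolist chooses Q where MR = MC. MR = 281 − Q; setting this equal to 192 + 1.5Q gives Q = 35.6 and P = 263.2.
PS = P·Q − VC(Q) = 263.2·35.6 − (192·35.6 + ½·1.5·35.6²) = 1584.2.
Under first-degree price discrimination the firm charges each unit its demand price and produces up to where P = MC, i.e. Q = 44.5. Consumer surplus is zero; producer surplus equals total surplus.
PS = ½·(281 − 192)·44.5 = 1980.25.
Change in producer surplus: 1980.25 − 1584.2 = 396.05.

Producer surplus rises by 396.05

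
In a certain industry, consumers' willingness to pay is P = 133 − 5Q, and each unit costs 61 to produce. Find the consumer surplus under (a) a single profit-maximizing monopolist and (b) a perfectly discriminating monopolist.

Monopoly: CS = 129.6; Perfect PD: CS = 0

Monopoly sets MR = MC: 133 − 10Q = 61 ⇒ Q = 7.2, P = 133 − 5·7.2 = 97.
CS = ½·(133 − 97)·7.2 = 129.6.
A perfectly discriminating monopolist sells every unit with P(Q) ≥ MC(Q), so output equals the competitive quantity Q = 14.4. Each buyer pays their reservation price, so CS = 0 and the firm captures all surplus.
CS = 0.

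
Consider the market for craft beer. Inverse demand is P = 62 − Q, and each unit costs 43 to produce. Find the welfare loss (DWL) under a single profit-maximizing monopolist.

Competitive firms price at marginal cost: P = 43, giving Q = 19.
Monopoly sets MR = MC: 62 − 2Q = 43 ⇒ Q = 9.5, P = 62 − 9.5 = 52.5.
DWL is the triangle between Q = 9.5 and Q = 19: ½·(19 − 9.5)·(52.5 − 43) = 45.125.

DWL = 45.125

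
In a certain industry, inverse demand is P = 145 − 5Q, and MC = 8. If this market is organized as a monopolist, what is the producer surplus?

PS = 938.45

The monopolist equates marginal revenue to marginal cost: 145 − 10Q = 8, so Q = 13.7. From demand, P = 76.5.
PS = (76.5 − 8)·13.7 = 938.45.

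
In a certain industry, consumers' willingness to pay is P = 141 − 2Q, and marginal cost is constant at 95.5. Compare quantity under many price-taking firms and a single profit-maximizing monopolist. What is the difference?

Q falls by 11.375

Perfect competition: P = MC = 95.5, so 141 − 2Q = 95.5 and Q = 22.75.
Monopoly sets MR = MC: 141 − 4Q = 95.5 ⇒ Q = 11.375, P = 141 − 2·11.375 = 118.25.
Change in quantity: 11.375 − 22.75 = −11.375.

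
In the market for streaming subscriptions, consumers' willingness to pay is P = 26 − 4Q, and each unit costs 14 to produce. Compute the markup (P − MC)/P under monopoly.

A monopolist chooses Q where MR = MC. MR = 26 − 8Q; setting this equal to 14 gives Q = 1.5 and P = 20.
Lerner index = (P − MC)/P = (20 − 14)/20 = 0.3.

Lerner index = 0.3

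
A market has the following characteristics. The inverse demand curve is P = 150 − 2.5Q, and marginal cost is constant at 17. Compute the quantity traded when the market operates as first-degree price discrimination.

With perfect price discrimination, output is the efficient level Q = 53.2 (where demand meets MC), but every buyer pays their willingness to pay: CS = 0 and PS = total surplus.

Q = 53.2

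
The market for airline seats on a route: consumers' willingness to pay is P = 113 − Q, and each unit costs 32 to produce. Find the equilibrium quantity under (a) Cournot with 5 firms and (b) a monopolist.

Cournot: Q = 67.5; Monopoly: Q = 40.5

In a 5-firm Cournot equilibrium, symmetry and the first-order condition give q = (113 − 32)/(6) = 13.5. So Q = 67.5 and P = 45.5.
A monopolist chooses Q where MR = MC. MR = 113 − 2Q; setting this equal to 32 gives Q = 40.5 and P = 72.5.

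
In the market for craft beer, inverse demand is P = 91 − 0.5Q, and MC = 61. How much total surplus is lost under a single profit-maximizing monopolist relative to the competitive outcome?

DWL = 225

Competitive firms price at marginal cost: P = 61, giving Q = 60.
The monopolist equates marginal revenue to marginal cost: 91 − Q = 61, so Q = 30. From demand, P = 76.
DWL is the triangle between Q = 30 and Q = 60: ½·(60 − 30)·(76 − 61) = 225.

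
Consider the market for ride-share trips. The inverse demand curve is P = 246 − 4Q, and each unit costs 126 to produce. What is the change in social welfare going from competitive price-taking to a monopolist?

Under competition P = MC = 126, so Q = (246 − 126)/4 = 30.
CS = ½·(246 − 126)·30 = 1800; PS = (126 − 126)·30 = 0; TS = 1800.
The monopolist equates marginal revenue to marginal cost: 246 − 8Q = 126, so Q = 15. From demand, P = 186.
CS = ½·(246 − 186)·15 = 450; PS = (186 − 126)·15 = 900; TS = 1350.
Change in social welfare: 1350 − 1800 = −450.

TS falls by 450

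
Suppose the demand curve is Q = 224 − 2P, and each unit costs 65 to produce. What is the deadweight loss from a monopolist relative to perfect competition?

DWL = 552.25

Inverting demand: P = 112 − 0.5Q.
Under competition P = MC = 65, so Q = (112 − 65)/0.5 = 94.
The monopolist equates marginal revenue to marginal cost: 112 − Q = 65, so Q = 47. From demand, P = 88.5.
DWL is the triangle between Q = 47 and Q = 94: ½·(94 − 47)·(88.5 − 65) = 552.25.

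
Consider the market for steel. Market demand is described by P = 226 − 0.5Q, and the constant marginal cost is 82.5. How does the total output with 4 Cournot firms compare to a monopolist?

In a 4-firm Cournot equilibrium, symmetry and the first-order condition give q = (226 − 82.5)/(2.5) = 57.4. So Q = 229.6 and P = 111.2.
Monopoly sets MR = MC: 226 − Q = 82.5 ⇒ Q = 143.5, P = 226 − 0.5·143.5 = 154.25.

Cournot: Q = 229.6; Monopoly: Q = 143.5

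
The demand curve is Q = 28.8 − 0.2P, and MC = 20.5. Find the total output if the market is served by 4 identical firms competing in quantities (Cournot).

Inverting demand: P = 144 − 5Q.
With 4 symmetric Cournot firms, each firm's FOC gives 144 − 25q = 20.5, so q = 4.94, Q = 4·4.94 = 19.76, and P = 45.2.

Q = 19.76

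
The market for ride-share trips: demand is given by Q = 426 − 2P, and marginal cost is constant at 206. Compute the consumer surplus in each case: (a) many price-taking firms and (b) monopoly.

Inverting demand: P = 213 − 0.5Q.
Perfect competition: P = MC = 206, so 213 − 0.5Q = 206 and Q = 14.
CS = ½·(213 − 206)·14 = 49.
The monopolist equates marginal revenue to marginal cost: 213 − Q = 206, so Q = 7. From demand, P = 209.5.
CS = ½·(213 − 209.5)·7 = 12.25.

Competition: CS = 49; Monopoly: CS = 12.25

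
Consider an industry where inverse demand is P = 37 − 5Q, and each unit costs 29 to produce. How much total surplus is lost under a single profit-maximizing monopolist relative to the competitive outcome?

DWL = 1.6

Perfect competition: P = MC = 29, so 37 − 5Q = 29 and Q = 1.6.
The monopolist equates marginal revenue to marginal cost: 37 − 10Q = 29, so Q = 0.8. From demand, P = 33.
DWL is the triangle between Q = 0.8 and Q = 1.6: ½·(1.6 − 0.8)·(33 − 29) = 1.6.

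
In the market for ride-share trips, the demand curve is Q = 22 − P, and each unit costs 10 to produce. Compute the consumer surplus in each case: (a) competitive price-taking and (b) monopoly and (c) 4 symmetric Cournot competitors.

Competition: CS = 72; Monopoly: CS = 18; Cournot: CS = 46.08

Inverting demand: P = 22 − Q.
Perfect competition: P = MC = 10, so 22 − Q = 10 and Q = 12.
CS = ½·(22 − 10)·12 = 72.
The monopolist equates marginal revenue to marginal cost: 22 − 2Q = 10, so Q = 6. From demand, P = 16.
CS = ½·(22 − 16)·6 = 18.
In a 4-firm Cournot equilibrium, symmetry and the first-order condition give q = (22 − 10)/(5) = 2.4. So Q = 9.6 and P = 12.4.
CS = ½·(22 − 12.4)·9.6 = 46.08.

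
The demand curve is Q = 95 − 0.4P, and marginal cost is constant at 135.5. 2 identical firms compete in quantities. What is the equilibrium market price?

Inverting demand: P = 237.5 − 2.5Q.
Cournot with 2 identical firms: the symmetric best-response condition is 237.5 − 7.5q = 135.5. Each firm produces q = 13.6, total output Q = 27.2, price P = 169.5.

P = 169.5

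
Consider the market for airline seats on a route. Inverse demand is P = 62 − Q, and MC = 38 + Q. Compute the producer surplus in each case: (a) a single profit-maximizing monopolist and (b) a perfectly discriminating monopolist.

Monopoly: PS = 96; Perfect PD: PS = 144

A monopolist chooses Q where MR = MC. MR = 62 − 2Q; setting this equal to 38 + Q gives Q = 8 and P = 54.
PS = P·Q − VC(Q) = 54·8 − (38·8 + ½·1·8²) = 96.
A perfectly discriminating monopolist sells every unit with P(Q) ≥ MC(Q), so output equals the competitive quantity Q = 12. Each buyer pays their reservation price, so CS = 0 and the firm captures all surplus.
PS = ½·(62 − 38)·12 = 144.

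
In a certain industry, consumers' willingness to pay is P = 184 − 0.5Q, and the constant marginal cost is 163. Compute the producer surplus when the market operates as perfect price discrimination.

PS = 441

With perfect price discrimination, output is the efficient level Q = 42 (where demand meets MC), but every buyer pays their willingness to pay: CS = 0 and PS = total surplus.
PS = ½·(184 − 163)·42 = 441.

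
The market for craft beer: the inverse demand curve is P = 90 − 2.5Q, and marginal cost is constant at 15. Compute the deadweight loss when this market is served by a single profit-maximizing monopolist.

Under competition P = MC = 15, so Q = (90 − 15)/2.5 = 30.
Monopoly sets MR = MC: 90 − 5Q = 15 ⇒ Q = 15, P = 90 − 2.5·15 = 52.5.
DWL is the triangle between Q = 15 and Q = 30: ½·(30 − 15)·(52.5 − 15) = 281.25.

DWL = 281.25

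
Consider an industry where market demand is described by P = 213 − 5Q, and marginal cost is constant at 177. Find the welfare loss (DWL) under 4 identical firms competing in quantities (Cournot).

Competitive firms price at marginal cost: P = 177, giving Q = 7.2.
With 4 symmetric Cournot firms, each firm's FOC gives 213 − 25q = 177, so q = 1.44, Q = 4·1.44 = 5.76, and P = 184.2.
DWL is the triangle between Q = 5.76 and Q = 7.2: ½·(7.2 − 5.76)·(184.2 − 177) = 5.184.

DWL = 5.184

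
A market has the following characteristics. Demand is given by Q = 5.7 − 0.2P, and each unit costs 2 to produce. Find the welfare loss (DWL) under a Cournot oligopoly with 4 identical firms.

Inverting demand: P = 28.5 − 5Q.
Perfect competition: P = MC = 2, so 28.5 − 5Q = 2 and Q = 5.3.
In a 4-firm Cournot equilibrium, symmetry and the first-order condition give q = (28.5 − 2)/(25) = 1.06. So Q = 4.24 and P = 7.3.
DWL is the triangle between Q = 4.24 and Q = 5.3: ½·(5.3 − 4.24)·(7.3 − 2) = 2.809.

DWL = 2.809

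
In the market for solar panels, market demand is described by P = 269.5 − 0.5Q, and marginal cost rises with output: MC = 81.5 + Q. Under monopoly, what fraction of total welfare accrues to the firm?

PS/TS = 0.8

The monopolist equates marginal revenue to marginal cost: 269.5 − Q = 81.5 + Q, so Q = 94. From demand, P = 222.5.
CS = ½·(269.5 − 222.5)·94 = 2209.
PS = P·Q − VC(Q) = 222.5·94 − (81.5·94 + ½·1·94²) = 8836.
Share captured = PS/TS = 8836/11045 = 0.8.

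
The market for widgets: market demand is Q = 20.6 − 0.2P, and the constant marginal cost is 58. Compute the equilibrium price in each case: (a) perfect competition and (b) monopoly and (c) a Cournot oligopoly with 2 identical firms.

Inverting demand: P = 103 − 5Q.
Under competition P = MC = 58, so Q = (103 − 58)/5 = 9.
The monopolist equates marginal revenue to marginal cost: 103 − 10Q = 58, so Q = 4.5. From demand, P = 80.5.
In a 2-firm Cournot equilibrium, symmetry and the first-order condition give q = (103 − 58)/(15) = 3. So Q = 6 and P = 73.

Competition: P = 58; Monopoly: P = 80.5; Cournot: P = 73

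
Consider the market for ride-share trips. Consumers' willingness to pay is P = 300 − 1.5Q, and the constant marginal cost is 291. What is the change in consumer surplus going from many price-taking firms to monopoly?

Consumer surplus falls by 20.25

Under competition P = MC = 291, so Q = (300 − 291)/1.5 = 6.
CS = ½·(300 − 291)·6 = 27.
The monopolist equates marginal revenue to marginal cost: 300 − 3Q = 291, so Q = 3. From demand, P = 295.5.
CS = ½·(300 − 295.5)·3 = 6.75.
Change in consumer surplus: 6.75 − 27 = −20.25.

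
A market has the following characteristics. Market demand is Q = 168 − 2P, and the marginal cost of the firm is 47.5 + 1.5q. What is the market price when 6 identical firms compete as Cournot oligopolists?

Inverting demand: P = 84 − 0.5Q.
Cournot with 6 identical firms: the symmetric best-response condition is 84 − 3.5q = 47.5 + 1.5q. Each firm produces q = 7.3, total output Q = 43.8, price P = 62.1.

P = 62.1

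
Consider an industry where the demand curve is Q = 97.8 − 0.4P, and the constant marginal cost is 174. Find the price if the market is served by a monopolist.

Inverting demand: P = 244.5 − 2.5Q.
Monopoly sets MR = MC: 244.5 − 5Q = 174 ⇒ Q = 14.1, P = 244.5 − 2.5·14.1 = 209.25.

P = 209.25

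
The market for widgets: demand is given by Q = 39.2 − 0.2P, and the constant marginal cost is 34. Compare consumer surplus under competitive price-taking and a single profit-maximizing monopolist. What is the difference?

CS falls by 1968.3

Inverting demand: P = 196 − 5Q.
Competitive firms price at marginal cost: P = 34, giving Q = 32.4.
CS = ½·(196 − 34)·32.4 = 2624.4.
The monopolist equates marginal revenue to marginal cost: 196 − 10Q = 34, so Q = 16.2. From demand, P = 115.
CS = ½·(196 − 115)·16.2 = 656.1.
Change in consumer surplus: 656.1 − 2624.4 = −1968.3.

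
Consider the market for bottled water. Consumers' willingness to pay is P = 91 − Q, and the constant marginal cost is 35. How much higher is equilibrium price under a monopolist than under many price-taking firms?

Under competition P = MC = 35, so Q = (91 − 35)/1 = 56.
The monopolist equates marginal revenue to marginal cost: 91 − 2Q = 35, so Q = 28. From demand, P = 63.
Change in equilibrium price: 63 − 35 = 28.

P rises by 28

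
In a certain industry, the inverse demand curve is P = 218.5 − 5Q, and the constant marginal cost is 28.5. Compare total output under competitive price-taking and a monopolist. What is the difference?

Total output falls by 19

Under competition P = MC = 28.5, so Q = (218.5 − 28.5)/5 = 38.
A monopolist chooses Q where MR = MC. MR = 218.5 − 10Q; setting this equal to 28.5 gives Q = 19 and P = 123.5.
Change in total output: 19 − 38 = −19.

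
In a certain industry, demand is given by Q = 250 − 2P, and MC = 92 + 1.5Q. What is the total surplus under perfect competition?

TS = 272.25

Inverting demand: P = 125 − 0.5Q.
Competitive equilibrium sets price equal to marginal cost: 125 − 0.5Q = 92 + 1.5Q, so Q = 16.5 and P = 116.75.
CS = ½·(125 − 116.75)·16.5 = 1089/16; PS = (116.75·16.5 − 92·16.5 − ½·1.5·16.5²) = 3267/16; TS = 272.25.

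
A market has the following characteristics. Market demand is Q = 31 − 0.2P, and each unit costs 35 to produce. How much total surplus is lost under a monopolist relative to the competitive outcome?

Inverting demand: P = 155 − 5Q.
Under competition P = MC = 35, so Q = (155 − 35)/5 = 24.
A monopolist chooses Q where MR = MC. MR = 155 − 10Q; setting this equal to 35 gives Q = 12 and P = 95.
DWL is the triangle between Q = 12 and Q = 24: ½·(24 − 12)·(95 − 35) = 360.

DWL = 360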